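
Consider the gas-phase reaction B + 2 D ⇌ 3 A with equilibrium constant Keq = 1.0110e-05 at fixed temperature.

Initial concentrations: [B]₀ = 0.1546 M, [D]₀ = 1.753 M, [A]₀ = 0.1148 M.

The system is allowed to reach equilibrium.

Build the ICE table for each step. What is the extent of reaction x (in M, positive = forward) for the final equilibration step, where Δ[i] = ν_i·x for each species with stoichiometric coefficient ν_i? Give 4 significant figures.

x = -0.03213 M

Q₀ = 0.003185 vs Keq = 1.0110e-05 ⇒ Q>K, reverse
Step 1:
                   B          D          A
  init        0.1546      1.753     0.1148
  Δ          0.03213    0.06426    -0.0964
  eq          0.1867      1.817     0.0184
  solve Keq expr → x = -0.03213; check Q = 1.0110e-05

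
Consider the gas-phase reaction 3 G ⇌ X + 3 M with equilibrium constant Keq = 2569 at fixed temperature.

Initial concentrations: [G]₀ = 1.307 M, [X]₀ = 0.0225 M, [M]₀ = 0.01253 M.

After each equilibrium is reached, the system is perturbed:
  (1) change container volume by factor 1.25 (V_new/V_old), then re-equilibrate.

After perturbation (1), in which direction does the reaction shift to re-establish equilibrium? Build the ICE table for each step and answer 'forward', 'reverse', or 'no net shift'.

Q₀ = 1.9825e-08 vs Keq = 2569 ⇒ Q<K, forward
Step 1:
                   G          X          M
  Initial      1.307     0.0225    0.01253
  Change      -1.238     0.4126      1.238
  Equil      0.06918     0.4351       1.25
  solve Keq expr → x = 0.4126; check Q = 2569
Then change container volume by factor 1.25 (V_new/V_old).
Step 2:
                   G          X          M
  Initial    0.05534     0.3481          1
  Change   -0.003715   0.001238   0.003715
  Equil      0.05163     0.3493      1.004
  solve Keq expr → x = 0.001238; check Q = 2569

Direction: forward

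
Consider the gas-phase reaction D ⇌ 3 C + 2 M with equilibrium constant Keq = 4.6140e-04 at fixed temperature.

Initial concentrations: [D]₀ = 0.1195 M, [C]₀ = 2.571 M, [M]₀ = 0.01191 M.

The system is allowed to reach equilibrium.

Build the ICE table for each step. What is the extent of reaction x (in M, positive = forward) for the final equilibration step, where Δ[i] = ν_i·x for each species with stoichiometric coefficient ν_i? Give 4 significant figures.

Q₀ = 0.02017 vs Keq = 4.6140e-04 ⇒ Q>K, reverse
Step 1:
                  D         C         M
  Initial    0.1195     2.571   0.01191
  Change   0.005027  -0.01508  -0.01005
  Equil      0.1245     2.556  0.001855
  solve Keq expr → x = -0.005027; check Q = 4.6140e-04

x = -0.005027 M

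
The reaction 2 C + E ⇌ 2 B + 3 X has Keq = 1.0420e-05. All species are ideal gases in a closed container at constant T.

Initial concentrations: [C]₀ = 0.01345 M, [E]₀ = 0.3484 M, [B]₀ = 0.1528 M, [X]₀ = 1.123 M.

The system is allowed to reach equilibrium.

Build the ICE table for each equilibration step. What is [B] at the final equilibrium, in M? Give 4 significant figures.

Q₀ = 524.6 vs Keq = 1.0420e-05 ⇒ Q>K, reverse
Step 1:
                   C          E          B          X
  Initial    0.01345     0.3484     0.1528      1.123
  Change      0.1524    0.07619    -0.1524    -0.2286
  Equil       0.1658     0.4246 4.1238e-04     0.8944
  solve Keq expr → x = -0.07619; check Q = 1.0420e-05

[B]_eq = 4.1238e-04 M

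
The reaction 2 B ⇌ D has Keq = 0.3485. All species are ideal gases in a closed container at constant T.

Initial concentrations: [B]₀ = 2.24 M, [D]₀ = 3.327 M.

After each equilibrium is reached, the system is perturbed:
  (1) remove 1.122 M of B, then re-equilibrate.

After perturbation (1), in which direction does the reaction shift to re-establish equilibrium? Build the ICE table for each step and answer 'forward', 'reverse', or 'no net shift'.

Direction: reverse

Q₀ = 0.6631 vs Keq = 0.3485 ⇒ Q>K, reverse
Step 1:
                  B         D
  init         2.24     3.327
  Δ          0.6861   -0.3431
  eq          2.926     2.984
  solve Keq expr → x = -0.3431; check Q = 0.3485
Then remove 1.122 M of B.
Step 2:
                  B         D
  init        1.804     2.984
  Δ           0.894    -0.447
  eq          2.698     2.537
  solve Keq expr → x = -0.447; check Q = 0.3485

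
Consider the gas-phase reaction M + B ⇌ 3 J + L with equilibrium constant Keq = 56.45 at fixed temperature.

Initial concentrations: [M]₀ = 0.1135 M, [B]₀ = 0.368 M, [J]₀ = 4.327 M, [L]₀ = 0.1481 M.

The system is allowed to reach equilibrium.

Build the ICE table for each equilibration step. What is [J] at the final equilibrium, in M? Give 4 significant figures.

[J]_eq = 4.093 M

Q₀ = 287.3 vs Keq = 56.45 ⇒ Q>K, reverse
Step 1:
                  M         B         J         L
  Initial    0.1135     0.368     4.327    0.1481
  Change    0.07787   0.07787   -0.2336  -0.07787
  Equil      0.1914    0.4459     4.093   0.07023
  solve Keq expr → x = -0.07787; check Q = 56.45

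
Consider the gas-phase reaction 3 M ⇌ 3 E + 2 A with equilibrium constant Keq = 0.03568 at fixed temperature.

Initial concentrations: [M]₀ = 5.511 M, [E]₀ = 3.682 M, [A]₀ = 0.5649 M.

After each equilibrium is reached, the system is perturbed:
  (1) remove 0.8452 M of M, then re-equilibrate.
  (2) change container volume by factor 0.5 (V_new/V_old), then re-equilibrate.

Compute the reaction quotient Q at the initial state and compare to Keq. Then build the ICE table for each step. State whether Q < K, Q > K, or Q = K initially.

Q₀ = 0.09517; Q > K (proceeds reverse)

Q₀ = 0.09517 vs Keq = 0.03568 ⇒ Q>K, reverse
Step 1:
                    M           E           A
  init          5.511       3.682      0.5649
  Δ            0.2368     -0.2368     -0.1579
  eq            5.748       3.445       0.407
  solve Keq expr → x = -0.07893; check Q = 0.03568
Then remove 0.8452 M of M.
Step 2:
                    M           E           A
  init          4.903       3.445       0.407
  Δ           0.09453    -0.09453    -0.06302
  eq            4.997       3.351       0.344
  solve Keq expr → x = -0.03151; check Q = 0.03568
Then change container volume by factor 0.5 (V_new/V_old).
Step 3:
                    M           E           A
  init          9.994       6.701      0.6881
  Δ            0.4258     -0.4258     -0.2839
  eq            10.42       6.276      0.4042
  solve Keq expr → x = -0.1419; check Q = 0.03568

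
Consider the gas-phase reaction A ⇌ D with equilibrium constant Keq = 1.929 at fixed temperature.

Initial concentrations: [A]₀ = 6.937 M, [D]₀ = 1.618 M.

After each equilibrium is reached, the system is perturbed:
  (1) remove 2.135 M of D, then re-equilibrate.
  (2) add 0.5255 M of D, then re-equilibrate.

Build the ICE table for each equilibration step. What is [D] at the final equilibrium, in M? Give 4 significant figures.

Q₀ = 0.2332 vs Keq = 1.929 ⇒ Q<K, forward
Step 1:
                   A          D
  init         6.937      1.618
  Δ           -4.016      4.016
  eq           2.921      5.634
  solve Keq expr → x = 4.016; check Q = 1.929
Then remove 2.135 M of D.
Step 2:
                   A          D
  init         2.921      3.499
  Δ          -0.7289     0.7289
  eq           2.192      4.228
  solve Keq expr → x = 0.7289; check Q = 1.929
Then add 0.5255 M of D.
Step 3:
                   A          D
  init         2.192      4.754
  Δ           0.1794    -0.1794
  eq           2.371      4.574
  solve Keq expr → x = -0.1794; check Q = 1.929

[D]_eq = 4.574 M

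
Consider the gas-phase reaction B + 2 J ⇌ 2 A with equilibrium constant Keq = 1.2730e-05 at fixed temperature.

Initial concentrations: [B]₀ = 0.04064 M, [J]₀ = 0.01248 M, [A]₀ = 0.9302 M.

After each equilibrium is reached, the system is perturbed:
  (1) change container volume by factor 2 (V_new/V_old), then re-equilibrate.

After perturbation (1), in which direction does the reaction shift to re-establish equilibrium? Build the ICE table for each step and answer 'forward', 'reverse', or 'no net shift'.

Direction: reverse

Q₀ = 1.3670e+05 vs Keq = 1.2730e-05 ⇒ Q>K, reverse
Step 1:
                   B          J          A
  I          0.04064    0.01248     0.9302
  C           0.4639     0.9278    -0.9278
  E           0.5045     0.9403   0.002383
  solve Keq expr → x = -0.4639; check Q = 1.2730e-05
Then change container volume by factor 2 (V_new/V_old).
Step 2:
                   B          J          A
  I           0.2523     0.4701   0.001192
  C       1.7404e-04 3.4807e-04 -3.4807e-04
  E           0.2524     0.4705 8.4345e-04
  solve Keq expr → x = -1.7404e-04; check Q = 1.2730e-05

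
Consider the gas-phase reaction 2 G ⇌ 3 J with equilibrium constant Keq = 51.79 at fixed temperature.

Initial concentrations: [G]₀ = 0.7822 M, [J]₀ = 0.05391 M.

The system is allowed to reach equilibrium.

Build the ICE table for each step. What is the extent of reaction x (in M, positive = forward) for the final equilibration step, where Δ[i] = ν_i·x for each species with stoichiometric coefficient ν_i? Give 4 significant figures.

x = 0.3201 M

Q₀ = 2.5608e-04 vs Keq = 51.79 ⇒ Q<K, forward
Step 1:
                    G           J
  init         0.7822     0.05391
  Δ           -0.6403      0.9604
  eq           0.1419       1.014
  solve Keq expr → x = 0.3201; check Q = 51.79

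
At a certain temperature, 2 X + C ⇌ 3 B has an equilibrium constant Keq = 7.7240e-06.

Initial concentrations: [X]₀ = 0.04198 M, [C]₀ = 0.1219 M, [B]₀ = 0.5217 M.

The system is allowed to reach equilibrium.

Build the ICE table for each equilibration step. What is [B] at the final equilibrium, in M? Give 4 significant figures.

[B]_eq = 0.006954 M

Q₀ = 661 vs Keq = 7.7240e-06 ⇒ Q>K, reverse
Step 1:
                  X         C         B
  Initial   0.04198    0.1219    0.5217
  Change     0.3432    0.1716   -0.5147
  Equil      0.3851    0.2935  0.006954
  solve Keq expr → x = -0.1716; check Q = 7.7240e-06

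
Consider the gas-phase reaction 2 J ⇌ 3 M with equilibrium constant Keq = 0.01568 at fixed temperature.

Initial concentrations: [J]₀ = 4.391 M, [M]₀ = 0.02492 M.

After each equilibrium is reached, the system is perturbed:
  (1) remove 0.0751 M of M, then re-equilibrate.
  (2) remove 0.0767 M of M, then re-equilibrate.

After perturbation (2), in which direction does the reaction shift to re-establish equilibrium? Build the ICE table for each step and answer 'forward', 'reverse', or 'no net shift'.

Q₀ = 8.0263e-07 vs Keq = 0.01568 ⇒ Q<K, forward
Step 1:
                    J           M
  init          4.391     0.02492
  Δ            -0.403      0.6045
  eq            3.988      0.6294
  solve Keq expr → x = 0.2015; check Q = 0.01568
Then remove 0.0751 M of M.
Step 2:
                    J           M
  init          3.988      0.5543
  Δ          -0.04678     0.07017
  eq            3.941      0.6245
  solve Keq expr → x = 0.02339; check Q = 0.01568
Then remove 0.0767 M of M.
Step 3:
                    J           M
  init          3.941      0.5478
  Δ          -0.04776     0.07164
  eq            3.893      0.6194
  solve Keq expr → x = 0.02388; check Q = 0.01568

Direction: forward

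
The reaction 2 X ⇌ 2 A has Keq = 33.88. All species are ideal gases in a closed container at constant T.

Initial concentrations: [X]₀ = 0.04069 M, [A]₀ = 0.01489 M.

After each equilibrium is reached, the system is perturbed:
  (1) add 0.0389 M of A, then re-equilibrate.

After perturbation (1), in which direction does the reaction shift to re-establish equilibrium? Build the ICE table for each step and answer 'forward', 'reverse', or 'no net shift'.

Direction: reverse

Q₀ = 0.1339 vs Keq = 33.88 ⇒ Q<K, forward
Step 1:
                   X          A
  init       0.04069    0.01489
  Δ         -0.03254    0.03254
  eq        0.008149    0.04743
  solve Keq expr → x = 0.01627; check Q = 33.88
Then add 0.0389 M of A.
Step 2:
                   X          A
  init      0.008149    0.08633
  Δ         0.005703  -0.005703
  eq         0.01385    0.08063
  solve Keq expr → x = -0.002852; check Q = 33.88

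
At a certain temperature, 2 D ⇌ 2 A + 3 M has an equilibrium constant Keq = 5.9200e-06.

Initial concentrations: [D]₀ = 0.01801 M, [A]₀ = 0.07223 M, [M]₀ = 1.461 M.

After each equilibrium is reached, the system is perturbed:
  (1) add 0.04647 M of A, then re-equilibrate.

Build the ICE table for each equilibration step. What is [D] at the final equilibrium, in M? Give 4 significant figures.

Q₀ = 50.16 vs Keq = 5.9200e-06 ⇒ Q>K, reverse
Step 1:
                  D         A         M
  I         0.01801   0.07223     1.461
  C         0.07209  -0.07209   -0.1081
  E          0.0901 1.3932e-04     1.353
  solve Keq expr → x = -0.03605; check Q = 5.9200e-06
Then add 0.04647 M of A.
Step 2:
                  D         A         M
  I          0.0901   0.04661     1.353
  C         0.04638  -0.04638  -0.06957
  E          0.1365 2.2843e-04     1.283
  solve Keq expr → x = -0.02319; check Q = 5.9200e-06

[D]_eq = 0.1365 M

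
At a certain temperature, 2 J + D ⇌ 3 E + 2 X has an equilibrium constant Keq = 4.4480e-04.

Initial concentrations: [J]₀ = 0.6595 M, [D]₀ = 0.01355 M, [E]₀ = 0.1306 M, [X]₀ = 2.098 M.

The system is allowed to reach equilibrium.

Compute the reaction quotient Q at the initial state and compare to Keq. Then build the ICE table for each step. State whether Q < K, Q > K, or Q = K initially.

Q₀ = 1.664 vs Keq = 4.4480e-04 ⇒ Q>K, reverse
Step 1:
                    J           D           E           X
  Initial      0.6595     0.01355      0.1306       2.098
  Change      0.07736     0.03868      -0.116    -0.07736
  Equil        0.7369     0.05223     0.01456       2.021
  solve Keq expr → x = -0.03868; check Q = 4.4480e-04

Q₀ = 1.664; Q > K (proceeds reverse)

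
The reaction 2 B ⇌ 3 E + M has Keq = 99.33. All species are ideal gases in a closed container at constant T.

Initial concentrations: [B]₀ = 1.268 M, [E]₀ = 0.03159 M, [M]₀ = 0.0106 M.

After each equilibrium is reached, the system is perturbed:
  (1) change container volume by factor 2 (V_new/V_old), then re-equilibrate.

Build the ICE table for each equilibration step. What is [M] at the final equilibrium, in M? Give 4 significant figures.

[M]_eq = 0.299 M

Q₀ = 2.0783e-07 vs Keq = 99.33 ⇒ Q<K, forward
Step 1:
                  B         E         M
  init        1.268   0.03159    0.0106
  Δ          -1.103     1.655    0.5516
  eq         0.1648     1.686    0.5622
  solve Keq expr → x = 0.5516; check Q = 99.33
Then change container volume by factor 2 (V_new/V_old).
Step 2:
                  B         E         M
  init      0.08238    0.8432    0.2811
  Δ        -0.03578   0.05367   0.01789
  eq         0.0466    0.8969     0.299
  solve Keq expr → x = 0.01789; check Q = 99.33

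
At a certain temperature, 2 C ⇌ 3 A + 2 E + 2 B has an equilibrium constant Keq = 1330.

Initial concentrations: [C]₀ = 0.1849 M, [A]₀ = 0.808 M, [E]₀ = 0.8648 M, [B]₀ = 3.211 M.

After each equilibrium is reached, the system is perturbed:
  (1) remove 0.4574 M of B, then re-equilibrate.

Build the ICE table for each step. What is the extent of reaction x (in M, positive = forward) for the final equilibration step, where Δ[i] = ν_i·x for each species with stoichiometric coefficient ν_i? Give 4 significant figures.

Q₀ = 119 vs Keq = 1330 ⇒ Q<K, forward
Step 1:
                  C         A         E         B
  Initial    0.1849     0.808    0.8648     3.211
  Change    -0.1021    0.1532    0.1021    0.1021
  Equil     0.08278    0.9612    0.9669     3.313
  solve Keq expr → x = 0.05106; check Q = 1330
Then remove 0.4574 M of B.
Step 2:
                  C         A         E         B
  Initial   0.08278    0.9612    0.9669     2.856
  Change  -0.009008   0.01351  0.009008  0.009008
  Equil     0.07377    0.9747    0.9759     2.865
  solve Keq expr → x = 0.004504; check Q = 1330

x = 0.004504 M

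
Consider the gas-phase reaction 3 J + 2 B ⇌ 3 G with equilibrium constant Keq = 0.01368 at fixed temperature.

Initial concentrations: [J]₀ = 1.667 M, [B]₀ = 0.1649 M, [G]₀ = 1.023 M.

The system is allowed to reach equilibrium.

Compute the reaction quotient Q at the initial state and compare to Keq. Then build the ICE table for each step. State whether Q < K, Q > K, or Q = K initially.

Q₀ = 8.499 vs Keq = 0.01368 ⇒ Q>K, reverse
Step 1:
                   J          B          G
  Initial      1.667     0.1649      1.023
  Change       0.636      0.424     -0.636
  Equil        2.303     0.5889      0.387
  solve Keq expr → x = -0.212; check Q = 0.01368

Q₀ = 8.499; Q > K (proceeds reverse)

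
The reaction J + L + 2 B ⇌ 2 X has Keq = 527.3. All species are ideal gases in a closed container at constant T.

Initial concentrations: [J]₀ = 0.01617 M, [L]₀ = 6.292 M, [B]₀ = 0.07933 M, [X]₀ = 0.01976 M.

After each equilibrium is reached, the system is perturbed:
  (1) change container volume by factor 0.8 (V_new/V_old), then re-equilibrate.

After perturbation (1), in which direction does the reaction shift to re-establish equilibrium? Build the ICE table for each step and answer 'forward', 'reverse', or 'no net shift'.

Q₀ = 0.6098 vs Keq = 527.3 ⇒ Q<K, forward
Step 1:
                   J          L          B          X
  Initial    0.01617      6.292    0.07933    0.01976
  Change    -0.01582   -0.01582   -0.03164    0.03164
  Equil   3.5095e-04      6.276    0.04769     0.0514
  solve Keq expr → x = 0.01582; check Q = 527.3
Then change container volume by factor 0.8 (V_new/V_old).
Step 2:
                   J          L          B          X
  Initial 4.3869e-04      7.845    0.05961    0.06425
  Change  -1.5234e-04 -1.5234e-04 -3.0467e-04 3.0467e-04
  Equil   2.8636e-04      7.845    0.05931    0.06455
  solve Keq expr → x = 1.5234e-04; check Q = 527.3

Direction: forward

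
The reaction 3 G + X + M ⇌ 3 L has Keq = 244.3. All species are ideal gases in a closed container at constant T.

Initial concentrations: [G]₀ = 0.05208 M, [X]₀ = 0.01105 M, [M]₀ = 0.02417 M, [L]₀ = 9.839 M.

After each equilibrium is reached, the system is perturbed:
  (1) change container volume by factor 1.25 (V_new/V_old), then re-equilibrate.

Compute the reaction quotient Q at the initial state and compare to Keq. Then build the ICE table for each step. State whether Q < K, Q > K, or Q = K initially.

Q₀ = 2.5246e+10 vs Keq = 244.3 ⇒ Q>K, reverse
Step 1:
                    G           X           M           L
  init        0.05208     0.01105     0.02417       9.839
  Δ             1.758       0.586       0.586      -1.758
  eq             1.81       0.597      0.6101       8.081
  solve Keq expr → x = -0.586; check Q = 244.3
Then change container volume by factor 1.25 (V_new/V_old).
Step 2:
                    G           X           M           L
  init          1.448      0.4776      0.4881       6.465
  Δ            0.1178     0.03928     0.03928     -0.1178
  eq            1.566      0.5169      0.5274       6.347
  solve Keq expr → x = -0.03928; check Q = 244.3

Q₀ = 2.5246e+10; Q > K (proceeds reverse)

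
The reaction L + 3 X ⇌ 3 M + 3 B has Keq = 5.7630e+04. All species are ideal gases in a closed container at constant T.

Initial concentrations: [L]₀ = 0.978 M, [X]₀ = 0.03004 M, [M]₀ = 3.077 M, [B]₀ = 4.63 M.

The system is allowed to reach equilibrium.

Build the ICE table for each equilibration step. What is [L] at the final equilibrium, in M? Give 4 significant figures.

[L]_eq = 1.071 M

Q₀ = 1.0907e+08 vs Keq = 5.7630e+04 ⇒ Q>K, reverse
Step 1:
                  L         X         M         B
  init        0.978   0.03004     3.077      4.63
  Δ         0.09273    0.2782   -0.2782   -0.2782
  eq          1.071    0.3082     2.799     4.352
  solve Keq expr → x = -0.09273; check Q = 5.7630e+04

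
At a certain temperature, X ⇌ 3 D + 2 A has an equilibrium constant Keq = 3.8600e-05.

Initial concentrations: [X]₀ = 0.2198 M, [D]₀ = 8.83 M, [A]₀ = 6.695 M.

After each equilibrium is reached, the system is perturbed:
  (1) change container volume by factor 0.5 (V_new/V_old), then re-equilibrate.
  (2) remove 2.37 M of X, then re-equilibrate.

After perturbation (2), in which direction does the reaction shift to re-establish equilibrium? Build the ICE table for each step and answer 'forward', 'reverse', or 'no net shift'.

Q₀ = 1.4040e+05 vs Keq = 3.8600e-05 ⇒ Q>K, reverse
Step 1:
                   X          D          A
  I           0.2198       8.83      6.695
  C            2.925     -8.775      -5.85
  E            3.145    0.05539     0.8453
  solve Keq expr → x = -2.925; check Q = 3.8600e-05
Then change container volume by factor 0.5 (V_new/V_old).
Step 2:
                   X          D          A
  I            6.289     0.1108      1.691
  C          0.02199   -0.06598   -0.04399
  E            6.311    0.04479      1.647
  solve Keq expr → x = -0.02199; check Q = 3.8600e-05
Then remove 2.37 M of X.
Step 3:
                   X          D          A
  I            3.941    0.04479      1.647
  C         0.002144  -0.006432  -0.004288
  E            3.943    0.03836      1.642
  solve Keq expr → x = -0.002144; check Q = 3.8600e-05

Direction: reverse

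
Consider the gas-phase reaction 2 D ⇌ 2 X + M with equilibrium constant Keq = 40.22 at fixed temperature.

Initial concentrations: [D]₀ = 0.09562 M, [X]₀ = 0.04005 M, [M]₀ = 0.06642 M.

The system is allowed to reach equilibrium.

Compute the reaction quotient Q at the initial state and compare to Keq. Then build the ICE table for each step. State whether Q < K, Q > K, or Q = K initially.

Q₀ = 0.01165 vs Keq = 40.22 ⇒ Q<K, forward
Step 1:
                    D           X           M
  I           0.09562     0.04005     0.06642
  C          -0.08885     0.08885     0.04443
  E          0.006767      0.1289      0.1108
  solve Keq expr → x = 0.04443; check Q = 40.22

Q₀ = 0.01165; Q < K (proceeds forward)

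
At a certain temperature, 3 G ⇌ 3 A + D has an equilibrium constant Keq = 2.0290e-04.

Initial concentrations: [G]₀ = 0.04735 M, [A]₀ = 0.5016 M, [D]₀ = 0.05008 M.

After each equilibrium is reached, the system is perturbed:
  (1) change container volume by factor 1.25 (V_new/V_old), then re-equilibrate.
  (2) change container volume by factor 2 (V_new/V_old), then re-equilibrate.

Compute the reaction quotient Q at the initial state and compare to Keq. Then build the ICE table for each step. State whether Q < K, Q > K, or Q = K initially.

Q₀ = 59.54 vs Keq = 2.0290e-04 ⇒ Q>K, reverse
Step 1:
                  G         A         D
  I         0.04735    0.5016   0.05008
  C          0.1501   -0.1501  -0.05004
  E          0.1975    0.3515 3.5992e-05
  solve Keq expr → x = -0.05004; check Q = 2.0290e-04
Then change container volume by factor 1.25 (V_new/V_old).
Step 2:
                  G         A         D
  I           0.158    0.2812 2.8794e-05
  C       -2.1526e-05 2.1526e-05 7.1755e-06
  E           0.158    0.2812 3.5969e-05
  solve Keq expr → x = 7.1755e-06; check Q = 2.0290e-04
Then change container volume by factor 2 (V_new/V_old).
Step 3:
                  G         A         D
  I         0.07898    0.1406 1.7985e-05
  C       -5.3611e-05 5.3611e-05 1.7870e-05
  E         0.07893    0.1407 3.5855e-05
  solve Keq expr → x = 1.7870e-05; check Q = 2.0290e-04

Q₀ = 59.54; Q > K (proceeds reverse)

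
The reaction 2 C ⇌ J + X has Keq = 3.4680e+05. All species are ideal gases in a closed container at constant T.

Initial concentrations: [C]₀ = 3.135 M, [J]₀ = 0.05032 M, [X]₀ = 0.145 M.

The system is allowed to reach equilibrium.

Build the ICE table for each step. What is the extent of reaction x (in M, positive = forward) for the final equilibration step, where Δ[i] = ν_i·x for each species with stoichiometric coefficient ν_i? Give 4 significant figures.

Q₀ = 7.4239e-04 vs Keq = 3.4680e+05 ⇒ Q<K, forward
Step 1:
                  C         J         X
  init        3.135   0.05032     0.145
  Δ          -3.132     1.566     1.566
  eq       0.002824     1.616     1.711
  solve Keq expr → x = 1.566; check Q = 3.4680e+05

x = 1.566 M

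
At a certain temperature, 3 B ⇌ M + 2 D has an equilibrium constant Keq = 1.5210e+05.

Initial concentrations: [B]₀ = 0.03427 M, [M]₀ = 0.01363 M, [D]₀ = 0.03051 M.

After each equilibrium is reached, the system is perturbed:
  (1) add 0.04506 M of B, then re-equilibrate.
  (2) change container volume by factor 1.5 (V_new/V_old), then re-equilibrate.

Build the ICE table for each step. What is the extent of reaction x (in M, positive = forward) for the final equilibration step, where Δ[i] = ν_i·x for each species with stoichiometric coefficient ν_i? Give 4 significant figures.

Q₀ = 0.3152 vs Keq = 1.5210e+05 ⇒ Q<K, forward
Step 1:
                   B          M          D
  Initial    0.03427    0.01363    0.03051
  Change     -0.0335    0.01117    0.02233
  Equil   7.6928e-04     0.0248    0.05284
  solve Keq expr → x = 0.01117; check Q = 1.5210e+05
Then add 0.04506 M of B.
Step 2:
                   B          M          D
  Initial    0.04583     0.0248    0.05284
  Change    -0.04462    0.01487    0.02975
  Equil     0.001212    0.03967    0.08259
  solve Keq expr → x = 0.01487; check Q = 1.5210e+05
Then change container volume by factor 1.5 (V_new/V_old).
Step 3:
                   B          M          D
  Initial 8.0779e-04    0.02645    0.05506
  Change           0          0          0
  Equil   8.0779e-04    0.02645    0.05506
  solve Keq expr → x = 0; check Q = 1.5210e+05

x = 0 M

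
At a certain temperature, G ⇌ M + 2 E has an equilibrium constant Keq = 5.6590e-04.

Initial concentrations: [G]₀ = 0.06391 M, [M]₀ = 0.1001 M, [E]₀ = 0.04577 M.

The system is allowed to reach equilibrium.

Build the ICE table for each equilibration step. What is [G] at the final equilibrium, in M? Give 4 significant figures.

Q₀ = 0.003281 vs Keq = 5.6590e-04 ⇒ Q>K, reverse
Step 1:
                   G          M          E
  init       0.06391     0.1001    0.04577
  Δ          0.01186   -0.01186   -0.02373
  eq         0.07577    0.08824    0.02204
  solve Keq expr → x = -0.01186; check Q = 5.6590e-04

[G]_eq = 0.07577 M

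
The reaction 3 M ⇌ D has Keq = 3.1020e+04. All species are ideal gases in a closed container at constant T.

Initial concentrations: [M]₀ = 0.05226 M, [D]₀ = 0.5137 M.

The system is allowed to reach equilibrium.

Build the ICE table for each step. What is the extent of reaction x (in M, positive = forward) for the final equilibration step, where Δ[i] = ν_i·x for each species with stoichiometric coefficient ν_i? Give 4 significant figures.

Q₀ = 3599 vs Keq = 3.1020e+04 ⇒ Q<K, forward
Step 1:
                   M          D
  I          0.05226     0.5137
  C         -0.02662   0.008875
  E          0.02564     0.5226
  solve Keq expr → x = 0.008875; check Q = 3.1020e+04

x = 0.008875 M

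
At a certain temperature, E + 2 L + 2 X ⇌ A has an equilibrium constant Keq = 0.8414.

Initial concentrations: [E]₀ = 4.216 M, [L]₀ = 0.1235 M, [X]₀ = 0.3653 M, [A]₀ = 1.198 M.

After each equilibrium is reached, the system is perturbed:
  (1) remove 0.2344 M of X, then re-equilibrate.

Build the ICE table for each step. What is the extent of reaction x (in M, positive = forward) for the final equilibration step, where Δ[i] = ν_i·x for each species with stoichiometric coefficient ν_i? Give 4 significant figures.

x = -0.04803 M

Q₀ = 139.6 vs Keq = 0.8414 ⇒ Q>K, reverse
Step 1:
                    E           L           X           A
  init          4.216      0.1235      0.3653       1.198
  Δ            0.2386      0.4771      0.4771     -0.2386
  eq            4.455      0.6006      0.8424      0.9594
  solve Keq expr → x = -0.2386; check Q = 0.8414
Then remove 0.2344 M of X.
Step 2:
                    E           L           X           A
  init          4.455      0.6006       0.608      0.9594
  Δ           0.04803     0.09605     0.09605    -0.04803
  eq            4.503      0.6967      0.7041      0.9114
  solve Keq expr → x = -0.04803; check Q = 0.8414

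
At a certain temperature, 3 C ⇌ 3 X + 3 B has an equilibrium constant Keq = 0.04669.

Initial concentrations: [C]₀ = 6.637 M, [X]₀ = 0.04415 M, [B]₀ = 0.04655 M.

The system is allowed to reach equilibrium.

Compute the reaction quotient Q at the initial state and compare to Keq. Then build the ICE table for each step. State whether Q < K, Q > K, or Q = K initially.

Q₀ = 2.9692e-11 vs Keq = 0.04669 ⇒ Q<K, forward
Step 1:
                  C         X         B
  Initial     6.637   0.04415   0.04655
  Change     -1.336     1.336     1.336
  Equil       5.301      1.38     1.383
  solve Keq expr → x = 0.4454; check Q = 0.04669

Q₀ = 2.9692e-11; Q < K (proceeds forward)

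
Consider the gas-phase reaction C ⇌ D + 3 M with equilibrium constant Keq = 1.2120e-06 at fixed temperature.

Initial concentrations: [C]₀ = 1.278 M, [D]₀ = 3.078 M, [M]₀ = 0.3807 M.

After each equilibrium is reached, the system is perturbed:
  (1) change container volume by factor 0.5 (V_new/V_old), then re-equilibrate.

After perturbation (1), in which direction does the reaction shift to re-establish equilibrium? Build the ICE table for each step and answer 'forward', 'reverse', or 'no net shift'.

Q₀ = 0.1329 vs Keq = 1.2120e-06 ⇒ Q>K, reverse
Step 1:
                  C         D         M
  init        1.278     3.078    0.3807
  Δ          0.1241   -0.1241   -0.3724
  eq          1.402     2.954  0.008317
  solve Keq expr → x = -0.1241; check Q = 1.2120e-06
Then change container volume by factor 0.5 (V_new/V_old).
Step 2:
                  C         D         M
  init        2.804     5.908   0.01663
  Δ        0.002771 -0.002771 -0.008313
  eq          2.807     5.905  0.008321
  solve Keq expr → x = -0.002771; check Q = 1.2120e-06

Direction: reverse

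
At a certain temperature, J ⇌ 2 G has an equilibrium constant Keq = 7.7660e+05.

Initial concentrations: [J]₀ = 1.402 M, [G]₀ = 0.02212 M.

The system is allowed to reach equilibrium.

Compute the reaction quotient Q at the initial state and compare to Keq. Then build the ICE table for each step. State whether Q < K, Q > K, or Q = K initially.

Q₀ = 3.4900e-04 vs Keq = 7.7660e+05 ⇒ Q<K, forward
Step 1:
                    J           G
  I             1.402     0.02212
  C            -1.402       2.804
  E        1.0284e-05       2.826
  solve Keq expr → x = 1.402; check Q = 7.7660e+05

Q₀ = 3.4900e-04; Q < K (proceeds forward)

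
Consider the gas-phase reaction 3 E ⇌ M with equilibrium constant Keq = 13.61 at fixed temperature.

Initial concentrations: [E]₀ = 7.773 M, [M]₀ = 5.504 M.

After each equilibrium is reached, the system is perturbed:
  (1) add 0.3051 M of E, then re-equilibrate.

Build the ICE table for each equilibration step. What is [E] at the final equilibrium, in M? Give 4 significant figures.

[E]_eq = 0.8348 M

Q₀ = 0.01172 vs Keq = 13.61 ⇒ Q<K, forward
Step 1:
                   E          M
  init         7.773      5.504
  Δ           -6.942      2.314
  eq          0.8313      7.818
  solve Keq expr → x = 2.314; check Q = 13.61
Then add 0.3051 M of E.
Step 2:
                   E          M
  init         1.136      7.818
  Δ          -0.3016     0.1005
  eq          0.8348      7.918
  solve Keq expr → x = 0.1005; check Q = 13.61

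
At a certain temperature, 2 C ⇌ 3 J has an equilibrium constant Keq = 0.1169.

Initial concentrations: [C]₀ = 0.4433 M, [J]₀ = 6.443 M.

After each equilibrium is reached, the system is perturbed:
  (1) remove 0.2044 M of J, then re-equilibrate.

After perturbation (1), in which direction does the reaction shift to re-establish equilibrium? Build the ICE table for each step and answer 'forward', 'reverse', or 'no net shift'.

Q₀ = 1361 vs Keq = 0.1169 ⇒ Q>K, reverse
Step 1:
                   C          J
  Initial     0.4433      6.443
  Change       3.484     -5.226
  Equil        3.927      1.217
  solve Keq expr → x = -1.742; check Q = 0.1169
Then remove 0.2044 M of J.
Step 2:
                   C          J
  Initial      3.927      1.013
  Change     -0.1197     0.1795
  Equil        3.808      1.192
  solve Keq expr → x = 0.05985; check Q = 0.1169

Direction: forward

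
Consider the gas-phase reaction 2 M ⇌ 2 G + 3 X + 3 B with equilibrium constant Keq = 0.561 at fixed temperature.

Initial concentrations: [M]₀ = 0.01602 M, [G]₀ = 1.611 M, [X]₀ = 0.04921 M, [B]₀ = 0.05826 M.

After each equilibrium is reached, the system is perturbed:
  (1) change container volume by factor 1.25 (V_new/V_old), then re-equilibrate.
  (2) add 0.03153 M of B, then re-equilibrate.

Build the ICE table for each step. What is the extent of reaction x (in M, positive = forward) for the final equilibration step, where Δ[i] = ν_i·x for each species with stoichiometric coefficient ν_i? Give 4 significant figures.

Q₀ = 2.3831e-04 vs Keq = 0.561 ⇒ Q<K, forward
Step 1:
                    M           G           X           B
  Initial     0.01602       1.611     0.04921     0.05826
  Change     -0.01506     0.01506     0.02259     0.02259
  Equil    9.6019e-04       1.626      0.0718     0.08085
  solve Keq expr → x = 0.00753; check Q = 0.561
Then change container volume by factor 1.25 (V_new/V_old).
Step 2:
                    M           G           X           B
  Initial  7.6815e-04       1.301     0.05744     0.06468
  Change  -3.6406e-04  3.6406e-04  5.4609e-04  5.4609e-04
  Equil    4.0409e-04       1.301     0.05799     0.06523
  solve Keq expr → x = 1.8203e-04; check Q = 0.561
Then add 0.03153 M of B.
Step 3:
                    M           G           X           B
  Initial  4.0409e-04       1.301     0.05799     0.09676
  Change   3.1177e-04 -3.1177e-04 -4.6766e-04 -4.6766e-04
  Equil    7.1586e-04       1.301     0.05752     0.09629
  solve Keq expr → x = -1.5589e-04; check Q = 0.561

x = -1.5589e-04 M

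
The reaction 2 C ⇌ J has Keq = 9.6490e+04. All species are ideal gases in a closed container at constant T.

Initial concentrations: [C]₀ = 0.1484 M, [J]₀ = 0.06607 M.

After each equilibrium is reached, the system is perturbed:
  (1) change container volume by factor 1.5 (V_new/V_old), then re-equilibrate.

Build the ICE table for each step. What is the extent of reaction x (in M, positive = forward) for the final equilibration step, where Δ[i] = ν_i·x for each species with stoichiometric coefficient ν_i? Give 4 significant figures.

x = -8.9894e-05 M

Q₀ = 3 vs Keq = 9.6490e+04 ⇒ Q<K, forward
Step 1:
                    C           J
  I            0.1484     0.06607
  C           -0.1472      0.0736
  E          0.001203      0.1397
  solve Keq expr → x = 0.0736; check Q = 9.6490e+04
Then change container volume by factor 1.5 (V_new/V_old).
Step 2:
                    C           J
  I        8.0208e-04     0.09311
  C        1.7979e-04 -8.9894e-05
  E        9.8187e-04     0.09302
  solve Keq expr → x = -8.9894e-05; check Q = 9.6490e+04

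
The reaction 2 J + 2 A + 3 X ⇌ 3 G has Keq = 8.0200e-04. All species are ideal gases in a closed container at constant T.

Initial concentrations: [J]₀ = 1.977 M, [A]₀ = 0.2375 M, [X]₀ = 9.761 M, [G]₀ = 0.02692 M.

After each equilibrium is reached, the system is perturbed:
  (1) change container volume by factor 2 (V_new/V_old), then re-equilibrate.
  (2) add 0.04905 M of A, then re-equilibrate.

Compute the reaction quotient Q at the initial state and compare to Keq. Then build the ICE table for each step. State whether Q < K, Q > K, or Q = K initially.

Q₀ = 9.5148e-08; Q < K (proceeds forward)

Q₀ = 9.5148e-08 vs Keq = 8.0200e-04 ⇒ Q<K, forward
Step 1:
                    J           A           X           G
  Initial       1.977      0.2375       9.761     0.02692
  Change      -0.1525     -0.1525     -0.2287      0.2287
  Equil         1.825     0.08501       9.532      0.2557
  solve Keq expr → x = 0.07625; check Q = 8.0200e-04
Then change container volume by factor 2 (V_new/V_old).
Step 2:
                    J           A           X           G
  Initial      0.9123      0.0425       4.766      0.1278
  Change       0.0336      0.0336     0.05039    -0.05039
  Equil        0.9459      0.0761       4.817     0.07743
  solve Keq expr → x = -0.0168; check Q = 8.0200e-04
Then add 0.04905 M of A.
Step 3:
                    J           A           X           G
  Initial      0.9459      0.1252       4.817     0.07743
  Change     -0.01392    -0.01392    -0.02088     0.02088
  Equil        0.9319      0.1112       4.796     0.09832
  solve Keq expr → x = 0.006961; check Q = 8.0200e-04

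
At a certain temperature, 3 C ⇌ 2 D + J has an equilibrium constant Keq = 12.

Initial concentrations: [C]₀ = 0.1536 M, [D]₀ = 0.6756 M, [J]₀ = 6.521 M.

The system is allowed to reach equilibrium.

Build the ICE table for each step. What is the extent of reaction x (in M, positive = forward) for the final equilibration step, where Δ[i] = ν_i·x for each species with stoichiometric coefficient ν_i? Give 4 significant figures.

Q₀ = 821.3 vs Keq = 12 ⇒ Q>K, reverse
Step 1:
                   C          D          J
  init        0.1536     0.6756      6.521
  Δ           0.3279    -0.2186    -0.1093
  eq          0.4815      0.457      6.412
  solve Keq expr → x = -0.1093; check Q = 12

x = -0.1093 M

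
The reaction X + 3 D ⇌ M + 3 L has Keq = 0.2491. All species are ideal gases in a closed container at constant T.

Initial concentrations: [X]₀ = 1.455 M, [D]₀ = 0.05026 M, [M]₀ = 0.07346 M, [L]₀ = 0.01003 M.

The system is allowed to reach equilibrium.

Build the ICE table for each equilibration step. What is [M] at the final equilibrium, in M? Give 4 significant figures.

Q₀ = 4.0126e-04 vs Keq = 0.2491 ⇒ Q<K, forward
Step 1:
                  X         D         M         L
  init        1.455   0.05026   0.07346   0.01003
  Δ       -0.009123  -0.02737  0.009123   0.02737
  eq          1.446   0.02289   0.08258    0.0374
  solve Keq expr → x = 0.009123; check Q = 0.2491

[M]_eq = 0.08258 M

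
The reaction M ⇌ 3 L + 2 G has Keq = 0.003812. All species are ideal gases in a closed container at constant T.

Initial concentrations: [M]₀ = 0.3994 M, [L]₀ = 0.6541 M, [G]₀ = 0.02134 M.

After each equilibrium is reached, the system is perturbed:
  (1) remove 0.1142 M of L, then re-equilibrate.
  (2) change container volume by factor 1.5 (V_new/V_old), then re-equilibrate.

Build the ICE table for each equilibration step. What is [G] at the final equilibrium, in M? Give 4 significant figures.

Q₀ = 3.1909e-04 vs Keq = 0.003812 ⇒ Q<K, forward
Step 1:
                  M         L         G
  I          0.3994    0.6541   0.02134
  C        -0.02068   0.06203   0.04136
  E          0.3787    0.7161    0.0627
  solve Keq expr → x = 0.02068; check Q = 0.003812
Then remove 0.1142 M of L.
Step 2:
                  M         L         G
  I          0.3787    0.6019    0.0627
  C        -0.00695   0.02085    0.0139
  E          0.3718    0.6228    0.0766
  solve Keq expr → x = 0.00695; check Q = 0.003812
Then change container volume by factor 1.5 (V_new/V_old).
Step 3:
                  M         L         G
  I          0.2478    0.4152   0.05106
  C        -0.01964   0.05892   0.03928
  E          0.2282    0.4741   0.09035
  solve Keq expr → x = 0.01964; check Q = 0.003812

[G]_eq = 0.09035 M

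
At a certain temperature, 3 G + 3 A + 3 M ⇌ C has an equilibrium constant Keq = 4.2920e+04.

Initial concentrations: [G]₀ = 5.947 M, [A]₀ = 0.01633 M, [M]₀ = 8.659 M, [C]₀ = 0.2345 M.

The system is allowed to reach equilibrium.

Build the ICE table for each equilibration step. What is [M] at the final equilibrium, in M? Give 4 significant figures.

Q₀ = 0.3944 vs Keq = 4.2920e+04 ⇒ Q<K, forward
Step 1:
                    G           A           M           C
  I             5.947     0.01633       8.659      0.2345
  C          -0.01598    -0.01598    -0.01598    0.005328
  E             5.931  3.4617e-04       8.643      0.2398
  solve Keq expr → x = 0.005328; check Q = 4.2920e+04

[M]_eq = 8.643 M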